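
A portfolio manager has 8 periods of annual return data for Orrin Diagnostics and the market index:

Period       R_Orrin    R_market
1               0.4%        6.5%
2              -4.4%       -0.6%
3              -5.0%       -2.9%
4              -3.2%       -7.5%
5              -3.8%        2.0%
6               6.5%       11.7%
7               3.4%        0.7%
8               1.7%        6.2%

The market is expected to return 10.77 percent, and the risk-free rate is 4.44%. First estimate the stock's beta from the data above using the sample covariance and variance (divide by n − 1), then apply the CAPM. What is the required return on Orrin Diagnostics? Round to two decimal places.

Mean R_i = (0.4 − 4.4 − 5.0 − 3.2 − 3.8 + 6.5 + 3.4 + 1.7) / 8 = -0.5500%
Mean R_m = (6.5 − 0.6 − 2.9 − 7.5 + 2.0 + 11.7 + 0.7 + 6.2) / 8 = 2.0125%
Σ(R_i − R̄_i)(R_m − R̄_m) = 133.9650  ⇒  Cov = 133.9650 / 7 = 19.1379
Σ(R_m − R̄_m)² = 254.6888  ⇒  Var(R_m) = 254.6888 / 7 = 36.3841
β = Cov / Var(R_m) = 19.1379 / 36.3841 = 0.5260
MRP = 10.77% − 4.44% = 6.33%
E(R) = R_f + β × MRP = 4.44% + 0.5260 × 6.33% = 7.77%

7.77%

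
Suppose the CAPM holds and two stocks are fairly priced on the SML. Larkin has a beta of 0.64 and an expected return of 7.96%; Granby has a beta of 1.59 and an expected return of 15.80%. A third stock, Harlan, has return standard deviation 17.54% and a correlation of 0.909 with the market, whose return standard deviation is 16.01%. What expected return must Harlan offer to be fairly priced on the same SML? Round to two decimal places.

10.90%

MRP = (15.80% − 7.96%) / (1.59 − 0.64) = 8.2526%
R_f = 7.96% − 0.64 × 8.2526% = 2.6783%
β_Harlan = ρ·σ_i/σ_m = 0.909 × 17.54 / 16.01 = 0.9959
E(R_Harlan) = R_f + β × MRP = 2.6783% + 0.9959 × 8.2526% = 10.90%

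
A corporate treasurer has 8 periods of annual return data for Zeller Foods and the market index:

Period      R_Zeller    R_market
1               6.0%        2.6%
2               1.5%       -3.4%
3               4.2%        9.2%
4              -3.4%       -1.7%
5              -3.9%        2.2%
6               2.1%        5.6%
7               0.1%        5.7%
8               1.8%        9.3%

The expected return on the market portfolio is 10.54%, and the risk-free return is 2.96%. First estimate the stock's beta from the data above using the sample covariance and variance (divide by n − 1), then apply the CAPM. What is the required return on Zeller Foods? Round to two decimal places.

Mean R_i = (6.0 + 1.5 + 4.2 − 3.4 − 3.9 + 2.1 + 0.1 + 1.8) / 8 = 1.0500%
Mean R_m = (2.6 − 3.4 + 9.2 − 1.7 + 2.2 + 5.6 + 5.7 + 9.3) / 8 = 3.6875%
Σ(R_i − R̄_i)(R_m − R̄_m) = 44.4350  ⇒  Cov = 44.4350 / 7 = 6.3479
Σ(R_m − R̄_m)² = 152.2488  ⇒  Var(R_m) = 152.2488 / 7 = 21.7498
β = Cov / Var(R_m) = 6.3479 / 21.7498 = 0.2919
MRP = 10.54% − 2.96% = 7.58%
E(R) = R_f + β × MRP = 2.96% + 0.2919 × 7.58% = 5.17%

5.17%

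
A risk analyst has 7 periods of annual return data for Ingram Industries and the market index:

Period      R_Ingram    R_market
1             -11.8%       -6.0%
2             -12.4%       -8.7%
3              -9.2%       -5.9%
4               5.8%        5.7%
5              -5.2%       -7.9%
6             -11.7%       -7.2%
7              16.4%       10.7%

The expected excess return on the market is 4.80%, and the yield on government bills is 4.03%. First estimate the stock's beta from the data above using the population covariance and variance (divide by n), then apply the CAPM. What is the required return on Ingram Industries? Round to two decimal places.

10.66%

Mean R_i = (-11.8 − 12.4 − 9.2 + 5.8 − 5.2 − 11.7 + 16.4) / 7 = -4.0143%
Mean R_m = (-6.0 − 8.7 − 5.9 + 5.7 − 7.9 − 7.2 + 10.7) / 7 = -2.7571%
Σ(R_i − R̄_i)(R_m − R̄_m) = 489.3443  ⇒  Cov = 489.3443 / 7 = 69.9063
Σ(R_m − R̄_m)² = 354.5171  ⇒  Var(R_m) = 354.5171 / 7 = 50.6453
β = Cov / Var(R_m) = 69.9063 / 50.6453 = 1.3803
E(R) = R_f + β × MRP = 4.03% + 1.3803 × 4.80% = 10.66%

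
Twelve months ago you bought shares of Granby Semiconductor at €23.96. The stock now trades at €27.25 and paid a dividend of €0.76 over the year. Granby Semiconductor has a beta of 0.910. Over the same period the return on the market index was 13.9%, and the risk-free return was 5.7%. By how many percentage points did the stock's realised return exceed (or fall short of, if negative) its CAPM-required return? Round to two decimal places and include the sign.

Realised HPR = (P1 + D1 − P0) / P0 = (27.25 + 0.76 − 23.96) / 23.96 = 4.05 / 23.96 = 16.9032%
MRP = 13.9% − 5.7% = 8.20%
CAPM required = R_f + β·MRP = 5.7% + 0.910 × 8.2% = 13.1620%
α = realised − required = 16.9032% − 13.1620% = +3.74%

+3.74%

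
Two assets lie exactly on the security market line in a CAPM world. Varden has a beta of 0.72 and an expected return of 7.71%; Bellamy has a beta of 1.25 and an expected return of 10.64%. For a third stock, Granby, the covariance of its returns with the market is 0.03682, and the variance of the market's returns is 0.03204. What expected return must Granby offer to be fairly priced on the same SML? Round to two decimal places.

10.08%

MRP = (10.64% − 7.71%) / (1.25 − 0.72) = 5.5283%
R_f = 7.71% − 0.72 × 5.5283% = 3.7296%
β_Granby = Cov / Var(R_m) = 0.03682 / 0.03204 = 1.1492
E(R_Granby) = R_f + β × MRP = 3.7296% + 1.1492 × 5.5283% = 10.08%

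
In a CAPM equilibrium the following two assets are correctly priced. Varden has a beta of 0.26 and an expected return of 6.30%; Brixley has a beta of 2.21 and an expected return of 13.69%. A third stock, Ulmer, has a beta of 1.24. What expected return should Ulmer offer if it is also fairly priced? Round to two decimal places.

10.01%

MRP (SML slope) = (13.69% − 6.30%) / (2.21 − 0.26) = 7.39% / 1.95 = 3.7897%
R_f (intercept) = 6.30% − 0.26 × 3.7897% = 5.3147%
E(R_Ulmer) = R_f + β × MRP = 5.3147% + 1.24 × 3.7897% = 10.01%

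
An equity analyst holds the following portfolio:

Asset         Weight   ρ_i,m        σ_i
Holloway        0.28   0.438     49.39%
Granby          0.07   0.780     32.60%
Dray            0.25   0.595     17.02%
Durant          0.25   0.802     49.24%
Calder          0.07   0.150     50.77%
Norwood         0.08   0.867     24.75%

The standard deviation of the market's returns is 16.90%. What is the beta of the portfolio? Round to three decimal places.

β_Holloway = 0.438 × 49.39% / 16.90% = 1.2800
β_Granby = 0.780 × 32.60% / 16.90% = 1.5046
β_Dray = 0.595 × 17.02% / 16.90% = 0.5992
β_Durant = 0.802 × 49.24% / 16.90% = 2.3367
β_Calder = 0.150 × 50.77% / 16.90% = 0.4506
β_Norwood = 0.867 × 24.75% / 16.90% = 1.2697
β_P = Σ w_i β_i = 0.28×1.2800 + 0.07×1.5046 + 0.25×0.5992 + 0.25×2.3367 + 0.07×0.4506 + 0.08×1.2697 = 1.3308

1.331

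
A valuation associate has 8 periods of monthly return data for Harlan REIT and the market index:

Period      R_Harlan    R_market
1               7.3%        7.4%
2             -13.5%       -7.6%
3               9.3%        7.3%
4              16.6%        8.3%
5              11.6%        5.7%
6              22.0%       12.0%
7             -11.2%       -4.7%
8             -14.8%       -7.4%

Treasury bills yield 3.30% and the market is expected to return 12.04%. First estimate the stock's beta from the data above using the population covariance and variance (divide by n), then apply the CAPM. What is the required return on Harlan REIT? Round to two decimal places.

19.11%

Mean R_i = (7.3 − 13.5 + 9.3 + 16.6 + 11.6 + 22.0 − 11.2 − 14.8) / 8 = 3.4125%
Mean R_m = (7.4 − 7.6 + 7.3 + 8.3 + 5.7 + 12.0 − 4.7 − 7.4) / 8 = 2.6250%
Σ(R_i − R̄_i)(R_m − R̄_m) = 782.9075  ⇒  Cov = 782.9075 / 8 = 97.8634
Σ(R_m − R̄_m)² = 432.9150  ⇒  Var(R_m) = 432.9150 / 8 = 54.1144
β = Cov / Var(R_m) = 97.8634 / 54.1144 = 1.8085
MRP = 12.04% − 3.30% = 8.74%
E(R) = R_f + β × MRP = 3.30% + 1.8085 × 8.74% = 19.11%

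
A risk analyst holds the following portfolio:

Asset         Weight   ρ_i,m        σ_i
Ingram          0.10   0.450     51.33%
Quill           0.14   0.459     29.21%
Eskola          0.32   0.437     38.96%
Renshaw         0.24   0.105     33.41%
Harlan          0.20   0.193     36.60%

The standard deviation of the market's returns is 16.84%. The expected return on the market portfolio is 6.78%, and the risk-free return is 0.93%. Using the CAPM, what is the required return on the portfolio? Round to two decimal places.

5.06%

β_Ingram = 0.450 × 51.33% / 16.84% = 1.3716
β_Quill = 0.459 × 29.21% / 16.84% = 0.7962
β_Eskola = 0.437 × 38.96% / 16.84% = 1.0110
β_Renshaw = 0.105 × 33.41% / 16.84% = 0.2083
β_Harlan = 0.193 × 36.60% / 16.84% = 0.4195
β_P = Σ w_i β_i = 0.10×1.3716 + 0.14×0.7962 + 0.32×1.0110 + 0.24×0.2083 + 0.20×0.4195 = 0.7060
MRP = 6.78% − 0.93% = 5.85%
E(R_P) = R_f + β_P × MRP = 0.93% + 0.7060 × 5.85% = 5.06%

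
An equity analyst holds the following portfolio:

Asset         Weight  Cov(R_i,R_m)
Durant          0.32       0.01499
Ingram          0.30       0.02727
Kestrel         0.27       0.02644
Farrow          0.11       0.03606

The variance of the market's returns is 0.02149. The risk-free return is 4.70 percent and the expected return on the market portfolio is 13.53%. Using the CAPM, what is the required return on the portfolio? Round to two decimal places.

β_Durant = 0.01499 / 0.02149 = 0.6975
β_Ingram = 0.02727 / 0.02149 = 1.2690
β_Kestrel = 0.02644 / 0.02149 = 1.2303
β_Farrow = 0.03606 / 0.02149 = 1.6780
β_P = Σ w_i β_i = 0.32×0.6975 + 0.30×1.2690 + 0.27×1.2303 + 0.11×1.6780 = 1.1207
MRP = 13.53% − 4.70% = 8.83%
E(R_P) = R_f + β_P × MRP = 4.70% + 1.1207 × 8.83% = 14.60%

14.60%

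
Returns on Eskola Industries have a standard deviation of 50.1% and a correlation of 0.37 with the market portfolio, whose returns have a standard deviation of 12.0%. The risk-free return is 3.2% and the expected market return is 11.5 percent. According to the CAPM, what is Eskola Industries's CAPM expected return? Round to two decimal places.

β = ρ × σ_i / σ_m = 0.37 × 50.1% / 12.0% = 1.5448
MRP = 11.5% − 3.2% = 8.30%
E(R) = 3.2% + 1.5448 × 8.3% = 16.02%

16.02%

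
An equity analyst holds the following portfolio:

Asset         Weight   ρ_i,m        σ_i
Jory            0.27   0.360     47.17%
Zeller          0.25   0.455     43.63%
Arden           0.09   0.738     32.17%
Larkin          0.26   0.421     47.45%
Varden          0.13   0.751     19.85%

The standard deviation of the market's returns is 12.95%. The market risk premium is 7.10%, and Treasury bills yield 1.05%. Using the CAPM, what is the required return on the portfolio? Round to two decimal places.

β_Jory = 0.360 × 47.17% / 12.95% = 1.3113
β_Zeller = 0.455 × 43.63% / 12.95% = 1.5329
β_Arden = 0.738 × 32.17% / 12.95% = 1.8333
β_Larkin = 0.421 × 47.45% / 12.95% = 1.5426
β_Varden = 0.751 × 19.85% / 12.95% = 1.1511
β_P = Σ w_i β_i = 0.27×1.3113 + 0.25×1.5329 + 0.09×1.8333 + 0.26×1.5426 + 0.13×1.1511 = 1.4530
E(R_P) = R_f + β_P × MRP = 1.05% + 1.4530 × 7.10% = 11.37%

11.37%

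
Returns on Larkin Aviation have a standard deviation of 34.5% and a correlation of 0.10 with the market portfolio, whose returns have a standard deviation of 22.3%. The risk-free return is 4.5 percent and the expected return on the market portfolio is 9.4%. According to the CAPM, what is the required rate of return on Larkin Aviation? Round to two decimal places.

5.26%

β = ρ × σ_i / σ_m = 0.10 × 34.5% / 22.3% = 0.1547
MRP = 9.4% − 4.5% = 4.90%
E(R) = 4.5% + 0.1547 × 4.9% = 5.26%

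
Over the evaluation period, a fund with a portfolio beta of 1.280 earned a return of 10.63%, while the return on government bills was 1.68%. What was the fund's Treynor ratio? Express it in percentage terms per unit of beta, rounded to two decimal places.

Treynor = (R_P − R_f) / β_P = (10.63% − 1.68%) / 1.2800 = 8.95% / 1.2800 = 6.99%

6.99%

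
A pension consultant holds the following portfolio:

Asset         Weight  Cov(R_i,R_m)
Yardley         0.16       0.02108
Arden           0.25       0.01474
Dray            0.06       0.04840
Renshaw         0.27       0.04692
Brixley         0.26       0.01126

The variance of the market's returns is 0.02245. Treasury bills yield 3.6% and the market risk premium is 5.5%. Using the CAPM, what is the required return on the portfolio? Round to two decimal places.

β_Yardley = 0.02108 / 0.02245 = 0.9390
β_Arden = 0.01474 / 0.02245 = 0.6566
β_Dray = 0.04840 / 0.02245 = 2.1559
β_Renshaw = 0.04692 / 0.02245 = 2.0900
β_Brixley = 0.01126 / 0.02245 = 0.5016
β_P = Σ w_i β_i = 0.16×0.9390 + 0.25×0.6566 + 0.06×2.1559 + 0.27×2.0900 + 0.26×0.5016 = 1.1385
E(R_P) = R_f + β_P × MRP = 3.6% + 1.1385 × 5.5% = 9.86%

9.86%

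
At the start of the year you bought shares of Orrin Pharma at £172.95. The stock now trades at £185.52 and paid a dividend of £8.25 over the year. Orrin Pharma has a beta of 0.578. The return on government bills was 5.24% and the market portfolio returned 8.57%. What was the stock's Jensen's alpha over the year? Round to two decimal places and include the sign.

+4.87%

Realised HPR = (P1 + D1 − P0) / P0 = (185.52 + 8.25 − 172.95) / 172.95 = 20.82 / 172.95 = 12.0382%
MRP = 8.57% − 5.24% = 3.33%
CAPM required = R_f + β·MRP = 5.24% + 0.578 × 3.33% = 7.16474%
α = realised − required = 12.0382% − 7.16474% = +4.87%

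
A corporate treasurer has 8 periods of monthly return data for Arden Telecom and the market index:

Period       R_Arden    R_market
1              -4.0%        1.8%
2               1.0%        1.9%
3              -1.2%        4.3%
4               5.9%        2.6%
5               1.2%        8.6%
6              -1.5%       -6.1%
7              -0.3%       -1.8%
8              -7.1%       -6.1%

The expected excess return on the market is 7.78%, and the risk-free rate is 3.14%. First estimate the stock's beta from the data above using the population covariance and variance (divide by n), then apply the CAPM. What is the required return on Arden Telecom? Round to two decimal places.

Mean R_i = (-4.0 + 1.0 − 1.2 + 5.9 + 1.2 − 1.5 − 0.3 − 7.1) / 8 = -0.7500%
Mean R_m = (1.8 + 1.9 + 4.3 + 2.6 + 8.6 − 6.1 − 1.8 − 6.1) / 8 = 0.6500%
Σ(R_i − R̄_i)(R_m − R̄_m) = 72.1000  ⇒  Cov = 72.1000 / 8 = 9.0125
Σ(R_m − R̄_m)² = 180.3400  ⇒  Var(R_m) = 180.3400 / 8 = 22.5425
β = Cov / Var(R_m) = 9.0125 / 22.5425 = 0.3998
E(R) = R_f + β × MRP = 3.14% + 0.3998 × 7.78% = 6.25%

6.25%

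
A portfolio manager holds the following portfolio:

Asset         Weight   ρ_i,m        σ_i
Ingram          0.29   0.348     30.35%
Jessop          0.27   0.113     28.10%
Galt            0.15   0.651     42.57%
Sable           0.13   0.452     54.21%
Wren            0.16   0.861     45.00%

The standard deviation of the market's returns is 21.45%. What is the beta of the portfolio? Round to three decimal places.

0.814

β_Ingram = 0.348 × 30.35% / 21.45% = 0.4924
β_Jessop = 0.113 × 28.10% / 21.45% = 0.1480
β_Galt = 0.651 × 42.57% / 21.45% = 1.2920
β_Sable = 0.452 × 54.21% / 21.45% = 1.1423
β_Wren = 0.861 × 45.00% / 21.45% = 1.8063
β_P = Σ w_i β_i = 0.29×0.4924 + 0.27×0.1480 + 0.15×1.2920 + 0.13×1.1423 + 0.16×1.8063 = 0.8141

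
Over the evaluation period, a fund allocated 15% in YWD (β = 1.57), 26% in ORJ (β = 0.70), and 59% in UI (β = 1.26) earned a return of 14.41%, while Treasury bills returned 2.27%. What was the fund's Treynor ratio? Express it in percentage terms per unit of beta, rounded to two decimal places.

β_P = 0.15×1.57 + 0.26×0.70 + 0.59×1.26 = 1.1609
Treynor = (R_P − R_f) / β_P = (14.41% − 2.27%) / 1.1609 = 12.14% / 1.1609 = 10.46%

10.46%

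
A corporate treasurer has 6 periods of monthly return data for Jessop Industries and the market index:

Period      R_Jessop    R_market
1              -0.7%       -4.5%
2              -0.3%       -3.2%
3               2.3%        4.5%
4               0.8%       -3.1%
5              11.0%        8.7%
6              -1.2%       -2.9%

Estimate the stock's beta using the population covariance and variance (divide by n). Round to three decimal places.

0.777

Mean R_i = (-0.7 − 0.3 + 2.3 + 0.8 + 11.0 − 1.2) / 6 = 1.9833%
Mean R_m = (-4.5 − 3.2 + 4.5 − 3.1 + 8.7 − 2.9) / 6 = -0.0833%
Σ(R_i − R̄_i)(R_m − R̄_m) = 112.1517  ⇒  Cov = 112.1517 / 6 = 18.6920
Σ(R_m − R̄_m)² = 144.4083  ⇒  Var(R_m) = 144.4083 / 6 = 24.0681
β = Cov / Var(R_m) = 18.6920 / 24.0681 = 0.7766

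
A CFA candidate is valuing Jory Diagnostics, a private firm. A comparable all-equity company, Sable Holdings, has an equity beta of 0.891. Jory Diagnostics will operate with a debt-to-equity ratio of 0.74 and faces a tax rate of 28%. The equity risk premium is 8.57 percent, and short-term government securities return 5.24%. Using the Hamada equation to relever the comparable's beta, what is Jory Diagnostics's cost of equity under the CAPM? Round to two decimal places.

16.94%

β_L = β_U × [1 + (1 − t)(D/E)] = 0.891 × [1 + (1 − 0.28) × 0.74]
    = 0.891 × [1 + 0.72 × 0.74] = 0.891 × 1.5328 = 1.3657
E(R) = R_f + β_L × MRP = 5.24% + 1.3657 × 8.57% = 16.94%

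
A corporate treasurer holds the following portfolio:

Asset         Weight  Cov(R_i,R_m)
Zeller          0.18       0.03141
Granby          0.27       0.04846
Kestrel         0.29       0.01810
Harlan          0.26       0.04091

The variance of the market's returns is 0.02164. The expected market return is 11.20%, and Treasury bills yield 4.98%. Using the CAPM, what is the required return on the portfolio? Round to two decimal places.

β_Zeller = 0.03141 / 0.02164 = 1.4515
β_Granby = 0.04846 / 0.02164 = 2.2394
β_Kestrel = 0.01810 / 0.02164 = 0.8364
β_Harlan = 0.04091 / 0.02164 = 1.8905
β_P = Σ w_i β_i = 0.18×1.4515 + 0.27×2.2394 + 0.29×0.8364 + 0.26×1.8905 = 1.6000
MRP = 11.20% − 4.98% = 6.22%
E(R_P) = R_f + β_P × MRP = 4.98% + 1.6000 × 6.22% = 14.93%

14.93%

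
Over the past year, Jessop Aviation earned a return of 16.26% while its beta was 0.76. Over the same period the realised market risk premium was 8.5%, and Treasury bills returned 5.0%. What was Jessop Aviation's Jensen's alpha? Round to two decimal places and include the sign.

+4.80%

CAPM benchmark = R_f + β(R_m − R_f) = 5.0% + 0.76 × 8.5% = 11.4600%
α = actual − benchmark = 16.26% − 11.4600% = +4.80%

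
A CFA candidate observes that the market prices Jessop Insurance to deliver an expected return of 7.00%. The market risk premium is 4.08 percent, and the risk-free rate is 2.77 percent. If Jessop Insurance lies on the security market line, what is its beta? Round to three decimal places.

β = (E(R) − R_f) / MRP = (7.00% − 2.77%) / 4.08% = 4.23% / 4.08% = 1.037

1.037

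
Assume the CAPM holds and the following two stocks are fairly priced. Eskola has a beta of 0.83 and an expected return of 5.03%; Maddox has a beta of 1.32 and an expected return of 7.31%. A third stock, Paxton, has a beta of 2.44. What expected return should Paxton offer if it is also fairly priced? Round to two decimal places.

MRP (SML slope) = (7.31% − 5.03%) / (1.32 − 0.83) = 2.28% / 0.49 = 4.6531%
R_f (intercept) = 5.03% − 0.83 × 4.6531% = 1.1679%
E(R_Paxton) = R_f + β × MRP = 1.1679% + 2.44 × 4.6531% = 12.52%

12.52%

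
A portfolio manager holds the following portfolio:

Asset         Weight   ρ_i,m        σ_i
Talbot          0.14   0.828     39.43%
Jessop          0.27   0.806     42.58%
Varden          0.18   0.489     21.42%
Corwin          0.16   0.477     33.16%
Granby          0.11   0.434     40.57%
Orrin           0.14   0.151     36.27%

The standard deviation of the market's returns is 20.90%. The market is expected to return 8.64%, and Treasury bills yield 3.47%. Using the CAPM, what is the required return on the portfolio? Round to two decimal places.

β_Talbot = 0.828 × 39.43% / 20.90% = 1.5621
β_Jessop = 0.806 × 42.58% / 20.90% = 1.6421
β_Varden = 0.489 × 21.42% / 20.90% = 0.5012
β_Corwin = 0.477 × 33.16% / 20.90% = 0.7568
β_Granby = 0.434 × 40.57% / 20.90% = 0.8425
β_Orrin = 0.151 × 36.27% / 20.90% = 0.2620
β_P = Σ w_i β_i = 0.14×1.5621 + 0.27×1.6421 + 0.18×0.5012 + 0.16×0.7568 + 0.11×0.8425 + 0.14×0.2620 = 1.0027
MRP = 8.64% − 3.47% = 5.17%
E(R_P) = R_f + β_P × MRP = 3.47% + 1.0027 × 5.17% = 8.65%

8.65%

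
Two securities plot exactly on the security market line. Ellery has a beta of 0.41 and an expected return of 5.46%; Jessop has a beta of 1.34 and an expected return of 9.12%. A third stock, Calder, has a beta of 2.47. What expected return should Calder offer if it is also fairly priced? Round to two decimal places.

13.57%

MRP (SML slope) = (9.12% − 5.46%) / (1.34 − 0.41) = 3.66% / 0.93 = 3.9355%
R_f (intercept) = 5.46% − 0.41 × 3.9355% = 3.8464%
E(R_Calder) = R_f + β × MRP = 3.8464% + 2.47 × 3.9355% = 13.57%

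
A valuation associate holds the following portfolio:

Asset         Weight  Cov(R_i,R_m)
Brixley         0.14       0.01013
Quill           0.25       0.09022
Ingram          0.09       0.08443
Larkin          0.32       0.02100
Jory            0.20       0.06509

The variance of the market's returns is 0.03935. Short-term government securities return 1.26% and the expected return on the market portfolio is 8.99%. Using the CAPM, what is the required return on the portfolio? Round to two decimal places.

11.34%

β_Brixley = 0.01013 / 0.03935 = 0.2574
β_Quill = 0.09022 / 0.03935 = 2.2928
β_Ingram = 0.08443 / 0.03935 = 2.1456
β_Larkin = 0.02100 / 0.03935 = 0.5337
β_Jory = 0.06509 / 0.03935 = 1.6541
β_P = Σ w_i β_i = 0.14×0.2574 + 0.25×2.2928 + 0.09×2.1456 + 0.32×0.5337 + 0.20×1.6541 = 1.3039
MRP = 8.99% − 1.26% = 7.73%
E(R_P) = R_f + β_P × MRP = 1.26% + 1.3039 × 7.73% = 11.34%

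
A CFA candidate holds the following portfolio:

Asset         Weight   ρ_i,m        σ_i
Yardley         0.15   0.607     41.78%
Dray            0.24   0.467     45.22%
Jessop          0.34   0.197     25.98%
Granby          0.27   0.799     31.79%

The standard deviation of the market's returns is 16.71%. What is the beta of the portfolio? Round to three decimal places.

1.046

β_Yardley = 0.607 × 41.78% / 16.71% = 1.5177
β_Dray = 0.467 × 45.22% / 16.71% = 1.2638
β_Jessop = 0.197 × 25.98% / 16.71% = 0.3063
β_Granby = 0.799 × 31.79% / 16.71% = 1.5201
β_P = Σ w_i β_i = 0.15×1.5177 + 0.24×1.2638 + 0.34×0.3063 + 0.27×1.5201 = 1.0455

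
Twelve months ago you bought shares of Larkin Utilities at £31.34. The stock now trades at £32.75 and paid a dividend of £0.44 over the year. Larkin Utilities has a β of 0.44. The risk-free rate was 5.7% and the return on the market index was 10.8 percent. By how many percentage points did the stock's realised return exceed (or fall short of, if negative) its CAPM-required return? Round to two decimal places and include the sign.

-2.04%

Realised HPR = (P1 + D1 − P0) / P0 = (32.75 + 0.44 − 31.34) / 31.34 = 1.85 / 31.34 = 5.9030%
MRP = 10.8% − 5.7% = 5.10%
CAPM required = R_f + β·MRP = 5.7% + 0.44 × 5.1% = 7.9440%
α = realised − required = 5.9030% − 7.9440% = -2.04%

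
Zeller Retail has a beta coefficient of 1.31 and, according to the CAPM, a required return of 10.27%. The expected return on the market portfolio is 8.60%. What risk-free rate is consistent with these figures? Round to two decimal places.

E(R) = R_f + β(E(R_m) − R_f) = R_f(1 − β) + β·E(R_m)
10.27% = R_f × (1 − 1.31) + 1.31 × 8.60%
10.27% = R_f × -0.31 + 11.2660%
R_f = (10.27% − 11.2660%) / -0.31 = 3.21%

3.21%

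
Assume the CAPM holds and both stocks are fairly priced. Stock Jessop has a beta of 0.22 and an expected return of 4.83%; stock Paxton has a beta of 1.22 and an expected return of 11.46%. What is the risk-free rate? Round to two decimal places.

Both satisfy E(R) = R_f + β·MRP, so the slope of the SML is
MRP = (11.46% − 4.83%) / (1.22 − 0.22) = 6.63% / 1.00 = 6.6300%
R_f = E(R_Jessop) − β_Jessop·MRP = 4.83% − 0.22 × 6.6300% = 3.3714%

3.37%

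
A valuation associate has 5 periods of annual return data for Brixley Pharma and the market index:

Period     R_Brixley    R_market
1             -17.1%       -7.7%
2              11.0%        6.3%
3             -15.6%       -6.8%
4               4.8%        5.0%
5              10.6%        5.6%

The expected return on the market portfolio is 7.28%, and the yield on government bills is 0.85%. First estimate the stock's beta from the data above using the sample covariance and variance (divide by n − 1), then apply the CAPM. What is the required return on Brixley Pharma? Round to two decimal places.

Mean R_i = (-17.1 + 11.0 − 15.6 + 4.8 + 10.6) / 5 = -1.2600%
Mean R_m = (-7.7 + 6.3 − 6.8 + 5.0 + 5.6) / 5 = 0.4800%
Σ(R_i − R̄_i)(R_m − R̄_m) = 393.4340  ⇒  Cov = 393.4340 / 4 = 98.3585
Σ(R_m − R̄_m)² = 200.4280  ⇒  Var(R_m) = 200.4280 / 4 = 50.1070
β = Cov / Var(R_m) = 98.3585 / 50.1070 = 1.9630
MRP = 7.28% − 0.85% = 6.43%
E(R) = R_f + β × MRP = 0.85% + 1.9630 × 6.43% = 13.47%

13.47%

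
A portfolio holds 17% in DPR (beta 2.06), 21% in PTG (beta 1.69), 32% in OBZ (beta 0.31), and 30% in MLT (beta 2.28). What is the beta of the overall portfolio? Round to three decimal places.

1.488

β_P = Σ w_i β_i = 0.17×2.06 + 0.21×1.69 + 0.32×0.31 + 0.30×2.28 = 1.4883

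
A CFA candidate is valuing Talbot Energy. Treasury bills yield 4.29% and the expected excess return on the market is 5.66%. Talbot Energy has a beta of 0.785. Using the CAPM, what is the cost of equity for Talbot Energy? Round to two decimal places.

E(R) = R_f + β × MRP = 4.29% + 0.785 × 5.66% = 8.73%

8.73%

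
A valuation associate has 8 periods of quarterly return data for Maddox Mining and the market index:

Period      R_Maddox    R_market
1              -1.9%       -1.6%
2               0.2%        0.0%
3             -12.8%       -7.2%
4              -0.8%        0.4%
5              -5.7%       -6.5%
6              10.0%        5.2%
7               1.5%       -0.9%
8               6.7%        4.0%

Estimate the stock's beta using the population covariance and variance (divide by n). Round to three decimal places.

1.531

Mean R_i = (-1.9 + 0.2 − 12.8 − 0.8 − 5.7 + 10.0 + 1.5 + 6.7) / 8 = -0.3500%
Mean R_m = (-1.6 + 0.0 − 7.2 + 0.4 − 6.5 + 5.2 − 0.9 + 4.0) / 8 = -0.8250%
Σ(R_i − R̄_i)(R_m − R̄_m) = 207.0700  ⇒  Cov = 207.0700 / 8 = 25.8838
Σ(R_m − R̄_m)² = 135.2150  ⇒  Var(R_m) = 135.2150 / 8 = 16.9019
β = Cov / Var(R_m) = 25.8838 / 16.9019 = 1.5314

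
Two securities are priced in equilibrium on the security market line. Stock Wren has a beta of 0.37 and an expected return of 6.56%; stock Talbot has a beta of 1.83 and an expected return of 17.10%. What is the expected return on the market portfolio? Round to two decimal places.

11.11%

Both satisfy E(R) = R_f + β·MRP, so the slope of the SML is
MRP = (17.10% − 6.56%) / (1.83 − 0.37) = 10.54% / 1.46 = 7.2192%
R_f = E(R_Wren) − β_Wren·MRP = 6.56% − 0.37 × 7.2192% = 3.8889%
E(R_m) = R_f + MRP = 3.8889% + 7.2192% = 11.11%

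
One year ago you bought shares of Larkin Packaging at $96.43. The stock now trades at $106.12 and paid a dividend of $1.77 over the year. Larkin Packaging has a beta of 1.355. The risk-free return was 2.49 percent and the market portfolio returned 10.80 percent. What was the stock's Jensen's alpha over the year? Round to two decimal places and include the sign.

-1.87%

Realised HPR = (P1 + D1 − P0) / P0 = (106.12 + 1.77 − 96.43) / 96.43 = 11.46 / 96.43 = 11.8843%
MRP = 10.80% − 2.49% = 8.31%
CAPM required = R_f + β·MRP = 2.49% + 1.355 × 8.31% = 13.75005%
α = realised − required = 11.8843% − 13.75005% = -1.87%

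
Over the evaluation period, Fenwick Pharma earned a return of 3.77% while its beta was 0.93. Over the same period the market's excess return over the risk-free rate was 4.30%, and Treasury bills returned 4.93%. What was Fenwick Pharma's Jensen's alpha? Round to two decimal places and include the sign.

-5.16%

CAPM benchmark = R_f + β(R_m − R_f) = 4.93% + 0.93 × 4.30% = 8.9290%
α = actual − benchmark = 3.77% − 8.9290% = -5.16%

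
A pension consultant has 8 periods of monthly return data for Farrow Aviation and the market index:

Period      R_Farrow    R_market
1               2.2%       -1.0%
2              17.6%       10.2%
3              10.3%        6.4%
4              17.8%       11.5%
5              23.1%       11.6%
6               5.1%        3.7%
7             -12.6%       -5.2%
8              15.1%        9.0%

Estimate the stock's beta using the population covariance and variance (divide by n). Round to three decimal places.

1.801

Mean R_i = (2.2 + 17.6 + 10.3 + 17.8 + 23.1 + 5.1 − 12.6 + 15.1) / 8 = 9.8250%
Mean R_m = (-1.0 + 10.2 + 6.4 + 11.5 + 11.6 + 3.7 − 5.2 + 9.0) / 8 = 5.7750%
Σ(R_i − R̄_i)(R_m − R̄_m) = 482.2750  ⇒  Cov = 482.2750 / 8 = 60.2844
Σ(R_m − R̄_m)² = 267.7350  ⇒  Var(R_m) = 267.7350 / 8 = 33.4669
β = Cov / Var(R_m) = 60.2844 / 33.4669 = 1.8013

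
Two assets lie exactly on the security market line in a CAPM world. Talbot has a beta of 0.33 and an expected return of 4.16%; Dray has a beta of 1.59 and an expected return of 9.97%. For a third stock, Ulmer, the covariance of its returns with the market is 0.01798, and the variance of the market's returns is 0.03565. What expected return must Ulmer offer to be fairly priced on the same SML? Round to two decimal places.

4.96%

MRP = (9.97% − 4.16%) / (1.59 − 0.33) = 4.6111%
R_f = 4.16% − 0.33 × 4.6111% = 2.6383%
β_Ulmer = Cov / Var(R_m) = 0.01798 / 0.03565 = 0.5043
E(R_Ulmer) = R_f + β × MRP = 2.6383% + 0.5043 × 4.6111% = 4.96%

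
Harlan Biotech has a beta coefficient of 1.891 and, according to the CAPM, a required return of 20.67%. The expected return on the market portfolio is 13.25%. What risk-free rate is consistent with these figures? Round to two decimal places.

E(R) = R_f + β(E(R_m) − R_f) = R_f(1 − β) + β·E(R_m)
20.67% = R_f × (1 − 1.891) + 1.891 × 13.25%
20.67% = R_f × -0.891 + 25.05575%
R_f = (20.67% − 25.05575%) / -0.891 = 4.92%

4.92%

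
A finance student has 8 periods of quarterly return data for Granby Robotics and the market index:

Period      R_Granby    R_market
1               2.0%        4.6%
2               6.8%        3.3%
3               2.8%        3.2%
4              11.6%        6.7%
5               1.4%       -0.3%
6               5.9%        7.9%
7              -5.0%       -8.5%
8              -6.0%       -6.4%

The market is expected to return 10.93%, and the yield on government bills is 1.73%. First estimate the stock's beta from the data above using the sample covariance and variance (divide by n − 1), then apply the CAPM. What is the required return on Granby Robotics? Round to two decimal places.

9.85%

Mean R_i = (2.0 + 6.8 + 2.8 + 11.6 + 1.4 + 5.9 − 5.0 − 6.0) / 8 = 2.4375%
Mean R_m = (4.6 + 3.3 + 3.2 + 6.7 − 0.3 + 7.9 − 8.5 − 6.4) / 8 = 1.3125%
Σ(R_i − R̄_i)(R_m − R̄_m) = 219.8163  ⇒  Cov = 219.8163 / 7 = 31.4023
Σ(R_m − R̄_m)² = 249.1088  ⇒  Var(R_m) = 249.1088 / 7 = 35.5870
β = Cov / Var(R_m) = 31.4023 / 35.5870 = 0.8824
MRP = 10.93% − 1.73% = 9.20%
E(R) = R_f + β × MRP = 1.73% + 0.8824 × 9.20% = 9.85%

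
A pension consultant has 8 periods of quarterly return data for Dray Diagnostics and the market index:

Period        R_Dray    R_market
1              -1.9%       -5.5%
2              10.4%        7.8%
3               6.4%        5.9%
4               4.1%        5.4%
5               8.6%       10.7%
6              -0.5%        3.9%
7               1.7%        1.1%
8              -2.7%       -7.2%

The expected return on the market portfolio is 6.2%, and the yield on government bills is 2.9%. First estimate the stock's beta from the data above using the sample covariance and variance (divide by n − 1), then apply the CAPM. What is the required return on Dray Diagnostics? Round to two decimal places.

5.17%

Mean R_i = (-1.9 + 10.4 + 6.4 + 4.1 + 8.6 − 0.5 + 1.7 − 2.7) / 8 = 3.2625%
Mean R_m = (-5.5 + 7.8 + 5.9 + 5.4 + 10.7 + 3.9 + 1.1 − 7.2) / 8 = 2.7625%
Σ(R_i − R̄_i)(R_m − R̄_m) = 190.7488  ⇒  Cov = 190.7488 / 7 = 27.2498
Σ(R_m − R̄_m)² = 276.7588  ⇒  Var(R_m) = 276.7588 / 7 = 39.5370
β = Cov / Var(R_m) = 27.2498 / 39.5370 = 0.6892
MRP = 6.2% − 2.9% = 3.30%
E(R) = R_f + β × MRP = 2.9% + 0.6892 × 3.3% = 5.17%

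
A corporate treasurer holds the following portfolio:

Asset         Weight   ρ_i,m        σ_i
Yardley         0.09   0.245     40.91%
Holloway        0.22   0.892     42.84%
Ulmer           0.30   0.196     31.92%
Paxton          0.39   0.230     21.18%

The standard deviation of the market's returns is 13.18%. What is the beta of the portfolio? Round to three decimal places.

β_Yardley = 0.245 × 40.91% / 13.18% = 0.7605
β_Holloway = 0.892 × 42.84% / 13.18% = 2.8993
β_Ulmer = 0.196 × 31.92% / 13.18% = 0.4747
β_Paxton = 0.230 × 21.18% / 13.18% = 0.3696
β_P = Σ w_i β_i = 0.09×0.7605 + 0.22×2.8993 + 0.30×0.4747 + 0.39×0.3696 = 0.9928

0.993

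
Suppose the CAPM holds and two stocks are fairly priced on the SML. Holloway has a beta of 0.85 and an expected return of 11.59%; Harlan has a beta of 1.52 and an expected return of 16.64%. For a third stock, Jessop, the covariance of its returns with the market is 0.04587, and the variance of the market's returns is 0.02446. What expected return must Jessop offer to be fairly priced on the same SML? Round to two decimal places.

MRP = (16.64% − 11.59%) / (1.52 − 0.85) = 7.5373%
R_f = 11.59% − 0.85 × 7.5373% = 5.1833%
β_Jessop = Cov / Var(R_m) = 0.04587 / 0.02446 = 1.8753
E(R_Jessop) = R_f + β × MRP = 5.1833% + 1.8753 × 7.5373% = 19.32%

19.32%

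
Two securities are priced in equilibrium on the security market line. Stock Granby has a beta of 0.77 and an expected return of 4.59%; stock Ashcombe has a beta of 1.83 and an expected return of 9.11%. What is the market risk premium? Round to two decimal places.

Both satisfy E(R) = R_f + β·MRP, so the slope of the SML is
MRP = (9.11% − 4.59%) / (1.83 − 0.77) = 4.52% / 1.06 = 4.2642%

4.26%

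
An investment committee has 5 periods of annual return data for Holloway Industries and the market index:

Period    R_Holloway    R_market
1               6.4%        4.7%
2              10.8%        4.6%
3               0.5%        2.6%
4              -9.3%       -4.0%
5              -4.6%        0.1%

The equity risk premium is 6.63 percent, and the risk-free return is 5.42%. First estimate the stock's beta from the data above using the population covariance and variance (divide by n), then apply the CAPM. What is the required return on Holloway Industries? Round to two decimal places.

Mean R_i = (6.4 + 10.8 + 0.5 − 9.3 − 4.6) / 5 = 0.7600%
Mean R_m = (4.7 + 4.6 + 2.6 − 4.0 + 0.1) / 5 = 1.6000%
Σ(R_i − R̄_i)(R_m − R̄_m) = 111.7200  ⇒  Cov = 111.7200 / 5 = 22.3440
Σ(R_m − R̄_m)² = 53.2200  ⇒  Var(R_m) = 53.2200 / 5 = 10.6440
β = Cov / Var(R_m) = 22.3440 / 10.6440 = 2.0992
E(R) = R_f + β × MRP = 5.42% + 2.0992 × 6.63% = 19.34%

19.34%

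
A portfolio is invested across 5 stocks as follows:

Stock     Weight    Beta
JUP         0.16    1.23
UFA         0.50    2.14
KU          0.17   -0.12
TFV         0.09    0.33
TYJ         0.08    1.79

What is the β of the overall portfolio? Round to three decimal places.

β_P = Σ w_i β_i = 0.16×1.23 + 0.50×2.14 + 0.17×-0.12 + 0.09×0.33 + 0.08×1.79 = 1.4193

1.419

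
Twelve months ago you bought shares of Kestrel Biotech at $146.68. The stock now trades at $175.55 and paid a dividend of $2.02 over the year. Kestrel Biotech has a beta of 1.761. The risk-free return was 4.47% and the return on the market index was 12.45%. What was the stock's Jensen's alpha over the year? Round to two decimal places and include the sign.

Realised HPR = (P1 + D1 − P0) / P0 = (175.55 + 2.02 − 146.68) / 146.68 = 30.89 / 146.68 = 21.0594%
MRP = 12.45% − 4.47% = 7.98%
CAPM required = R_f + β·MRP = 4.47% + 1.761 × 7.98% = 18.52278%
α = realised − required = 21.0594% − 18.52278% = +2.54%

+2.54%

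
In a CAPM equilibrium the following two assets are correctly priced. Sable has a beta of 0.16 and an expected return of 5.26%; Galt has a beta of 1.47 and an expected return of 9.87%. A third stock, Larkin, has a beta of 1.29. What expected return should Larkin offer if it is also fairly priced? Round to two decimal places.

MRP (SML slope) = (9.87% − 5.26%) / (1.47 − 0.16) = 4.61% / 1.31 = 3.5191%
R_f (intercept) = 5.26% − 0.16 × 3.5191% = 4.6969%
E(R_Larkin) = R_f + β × MRP = 4.6969% + 1.29 × 3.5191% = 9.24%

9.24%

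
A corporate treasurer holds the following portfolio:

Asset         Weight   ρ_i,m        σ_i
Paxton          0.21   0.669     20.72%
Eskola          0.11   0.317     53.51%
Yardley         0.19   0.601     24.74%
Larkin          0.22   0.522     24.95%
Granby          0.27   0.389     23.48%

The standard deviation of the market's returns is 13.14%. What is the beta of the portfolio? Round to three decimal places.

β_Paxton = 0.669 × 20.72% / 13.14% = 1.0549
β_Eskola = 0.317 × 53.51% / 13.14% = 1.2909
β_Yardley = 0.601 × 24.74% / 13.14% = 1.1316
β_Larkin = 0.522 × 24.95% / 13.14% = 0.9912
β_Granby = 0.389 × 23.48% / 13.14% = 0.6951
β_P = Σ w_i β_i = 0.21×1.0549 + 0.11×1.2909 + 0.19×1.1316 + 0.22×0.9912 + 0.27×0.6951 = 0.9843

0.984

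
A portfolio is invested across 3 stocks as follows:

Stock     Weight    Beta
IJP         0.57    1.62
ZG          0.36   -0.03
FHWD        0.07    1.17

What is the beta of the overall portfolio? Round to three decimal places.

β_P = Σ w_i β_i = 0.57×1.62 + 0.36×-0.03 + 0.07×1.17 = 0.9945

0.995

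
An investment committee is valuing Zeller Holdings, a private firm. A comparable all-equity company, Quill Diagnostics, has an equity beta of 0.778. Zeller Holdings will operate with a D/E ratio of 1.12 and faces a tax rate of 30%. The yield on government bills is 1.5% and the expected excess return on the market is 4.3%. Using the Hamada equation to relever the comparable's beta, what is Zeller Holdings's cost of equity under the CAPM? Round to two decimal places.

7.47%

β_L = β_U × [1 + (1 − t)(D/E)] = 0.778 × [1 + (1 − 0.30) × 1.12]
    = 0.778 × [1 + 0.70 × 1.12] = 0.778 × 1.7840 = 1.3880
E(R) = R_f + β_L × MRP = 1.5% + 1.3880 × 4.3% = 7.47%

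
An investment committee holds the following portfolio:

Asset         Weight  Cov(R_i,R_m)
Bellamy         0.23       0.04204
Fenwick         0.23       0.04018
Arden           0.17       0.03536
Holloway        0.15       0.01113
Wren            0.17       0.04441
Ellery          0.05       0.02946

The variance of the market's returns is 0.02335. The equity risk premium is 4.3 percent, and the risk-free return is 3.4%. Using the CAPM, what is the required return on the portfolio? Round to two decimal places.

β_Bellamy = 0.04204 / 0.02335 = 1.8004
β_Fenwick = 0.04018 / 0.02335 = 1.7208
β_Arden = 0.03536 / 0.02335 = 1.5143
β_Holloway = 0.01113 / 0.02335 = 0.4767
β_Wren = 0.04441 / 0.02335 = 1.9019
β_Ellery = 0.02946 / 0.02335 = 1.2617
β_P = Σ w_i β_i = 0.23×1.8004 + 0.23×1.7208 + 0.17×1.5143 + 0.15×0.4767 + 0.17×1.9019 + 0.05×1.2617 = 1.5252
E(R_P) = R_f + β_P × MRP = 3.4% + 1.5252 × 4.3% = 9.96%

9.96%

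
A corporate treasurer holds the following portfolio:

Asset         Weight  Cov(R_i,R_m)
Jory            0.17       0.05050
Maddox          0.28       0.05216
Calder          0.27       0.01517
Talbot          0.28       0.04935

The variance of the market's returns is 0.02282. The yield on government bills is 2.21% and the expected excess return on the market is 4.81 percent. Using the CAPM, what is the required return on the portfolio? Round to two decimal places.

β_Jory = 0.05050 / 0.02282 = 2.2130
β_Maddox = 0.05216 / 0.02282 = 2.2857
β_Calder = 0.01517 / 0.02282 = 0.6648
β_Talbot = 0.04935 / 0.02282 = 2.1626
β_P = Σ w_i β_i = 0.17×2.2130 + 0.28×2.2857 + 0.27×0.6648 + 0.28×2.1626 = 1.8012
E(R_P) = R_f + β_P × MRP = 2.21% + 1.8012 × 4.81% = 10.87%

10.87%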